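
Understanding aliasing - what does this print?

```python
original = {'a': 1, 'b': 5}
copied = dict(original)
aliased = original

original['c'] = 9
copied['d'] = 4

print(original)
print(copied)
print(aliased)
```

Key concept: dict() creates copy, assignment creates alias.
Step by step:
`original = {'a': 1, 'b': 5}` → original = {'a': 1, 'b': 5}
`copied = dict(original)` → copied = {'a': 1, 'b': 5}
`aliased = original` → aliased = {'a': 1, 'b': 5} (same object as original)
`original['c'] = 9` → original = {'a': 1, 'b': 5, 'c': 9} (same object as aliased); aliased = {'a': 1, 'b': 5, 'c': 9} (same object as original)
`copied['d'] = 4` → copied = {'a': 1, 'b': 5, 'd': 4}
`print(original)` → prints {'a': 1, 'b': 5, 'c': 9}
`print(copied)` → prints {'a': 1, 'b': 5, 'd': 4}
`print(aliased)` → prints {'a': 1, 'b': 5, 'c': 9}

Answer:
{'a': 1, 'b': 5, 'c': 9}
{'a': 1, 'b': 5, 'd': 4}
{'a': 1, 'b': 5, 'c': 9}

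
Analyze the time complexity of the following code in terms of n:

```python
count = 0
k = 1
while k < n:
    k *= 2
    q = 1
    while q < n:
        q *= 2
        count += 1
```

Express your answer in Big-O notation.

Each loop level contributes: log n × log n. Multiplying the contributions gives O(log² n).

Answer: O(log² n)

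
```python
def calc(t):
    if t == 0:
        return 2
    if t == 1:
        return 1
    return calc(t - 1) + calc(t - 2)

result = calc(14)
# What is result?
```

Build up from base cases: calc(0)=2, calc(1)=1, calc(2)=3, calc(3)=4, calc(4)=7, calc(5)=11, calc(6)=18, ..., calc(14)=843

Answer: 843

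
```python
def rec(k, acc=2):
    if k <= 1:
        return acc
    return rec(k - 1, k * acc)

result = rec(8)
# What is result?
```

Accumulator trace (n, acc): (8, 2) -> (7, 16) -> (6, 112) -> (5, 672) -> (4, 3360) -> (3, 13440) -> (2, 40320) -> (1, 80640) -> return 80640

Answer: 80640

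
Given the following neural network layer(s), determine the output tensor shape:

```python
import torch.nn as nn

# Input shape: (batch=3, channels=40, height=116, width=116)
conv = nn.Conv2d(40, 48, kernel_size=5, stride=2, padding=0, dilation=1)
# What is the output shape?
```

Input: (3, 40, 116, 116) -> Output: (3, 48, 56, 56)

Answer: (3, 48, 56, 56)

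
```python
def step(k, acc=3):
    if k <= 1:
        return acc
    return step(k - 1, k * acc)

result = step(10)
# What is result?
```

Accumulator trace (n, acc): (10, 3) -> (9, 30) -> (8, 270) -> (7, 2160) -> (6, 15120) -> (5, 90720) -> (4, 453600) -> (3, 1814400) -> (2, 5443200) -> (1, 10886400) -> return 10886400

Answer: 10886400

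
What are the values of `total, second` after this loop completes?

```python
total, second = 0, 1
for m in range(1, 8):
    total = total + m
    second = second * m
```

Sum and factorial of 1 to 7
`total, second` takes the values: (0, 1) → (1, 1) → (3, 1) → (3, 2) → (6, 2) → (6, 6) → (10, 6) → (10, 24) → (15, 24) → (15, 120) → (21, 120) → (21, 720) → (28, 720) → (28, 5040)

Answer: 28, 5040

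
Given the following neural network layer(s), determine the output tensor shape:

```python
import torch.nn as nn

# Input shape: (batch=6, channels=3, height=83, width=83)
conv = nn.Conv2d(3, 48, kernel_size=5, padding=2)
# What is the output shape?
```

Input: (6, 3, 83, 83) -> Output: (6, 48, 83, 83)

Answer: (6, 48, 83, 83)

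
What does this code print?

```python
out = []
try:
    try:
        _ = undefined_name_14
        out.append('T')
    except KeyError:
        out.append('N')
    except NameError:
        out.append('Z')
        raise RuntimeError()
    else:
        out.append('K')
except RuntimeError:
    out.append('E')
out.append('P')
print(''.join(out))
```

Execution trace: 'Z' (except NameError) → 'E' (outer except RuntimeError) → 'P' (after the try/except). Output: ZEP

Answer: ZEP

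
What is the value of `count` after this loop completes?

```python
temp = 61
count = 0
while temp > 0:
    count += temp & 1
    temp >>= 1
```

Count set bits in 61 (binary: 0b111101)
`count` takes the values: 0 → 1 → 2 → 3 → 4 → 5

Answer: 5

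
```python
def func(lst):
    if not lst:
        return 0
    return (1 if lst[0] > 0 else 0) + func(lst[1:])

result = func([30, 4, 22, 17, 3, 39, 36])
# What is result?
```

Count of positive elements in [30, 4, 22, 17, 3, 39, 36] = 7

Answer: 7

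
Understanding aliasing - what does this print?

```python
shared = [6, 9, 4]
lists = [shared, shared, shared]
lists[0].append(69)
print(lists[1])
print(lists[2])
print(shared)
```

Key concept: list of same reference.
Step by step:
`shared = [6, 9, 4]` → shared = [6, 9, 4]
`lists = [shared, shared, shared]` → lists = [[6, 9, 4], [6, 9, 4], [6, 9, 4]]
`lists[0].append(69)` → shared = [6, 9, 4, 69]; lists = [[6, 9, 4, 69], [6, 9, 4, 69], [6, 9, 4, 69]]
`print(lists[1])` → prints [6, 9, 4, 69]
`print(lists[2])` → prints [6, 9, 4, 69]
`print(shared)` → prints [6, 9, 4, 69]

Answer:
[6, 9, 4, 69]
[6, 9, 4, 69]
[6, 9, 4, 69]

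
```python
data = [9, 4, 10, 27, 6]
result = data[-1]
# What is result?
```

Trace:
`data = [9, 4, 10, 27, 6]` → data = [9, 4, 10, 27, 6]
`result = data[-1]` → result = 6
So result = 6

Answer: 6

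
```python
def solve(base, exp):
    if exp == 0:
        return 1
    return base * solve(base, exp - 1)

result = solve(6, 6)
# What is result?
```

solve(6, 6) = 6 * 6 * 6 * 6 * 6 * 6 = 46656

Answer: 46656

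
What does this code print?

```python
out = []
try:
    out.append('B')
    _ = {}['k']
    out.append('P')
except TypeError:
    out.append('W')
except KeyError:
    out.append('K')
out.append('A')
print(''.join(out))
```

Execution trace: 'B' (try body) → 'K' (except KeyError) → 'A' (after the try/except). Output: BKA

Answer: BKA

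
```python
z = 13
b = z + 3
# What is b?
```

Trace:
`z = 13` → z = 13
`b = z + 3` → b = 16
So b = 16

Answer: 16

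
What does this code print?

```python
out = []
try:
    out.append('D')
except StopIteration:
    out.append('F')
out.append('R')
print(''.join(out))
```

Execution trace: 'D' (try body, no exception) → 'R' (after the try/except). Output: DR

Answer: DR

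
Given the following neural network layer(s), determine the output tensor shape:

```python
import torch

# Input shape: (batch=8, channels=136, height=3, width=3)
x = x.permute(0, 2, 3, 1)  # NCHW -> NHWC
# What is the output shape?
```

Input: (8, 136, 3, 3) -> Output: (8, 3, 3, 136)

Answer: (8, 3, 3, 136)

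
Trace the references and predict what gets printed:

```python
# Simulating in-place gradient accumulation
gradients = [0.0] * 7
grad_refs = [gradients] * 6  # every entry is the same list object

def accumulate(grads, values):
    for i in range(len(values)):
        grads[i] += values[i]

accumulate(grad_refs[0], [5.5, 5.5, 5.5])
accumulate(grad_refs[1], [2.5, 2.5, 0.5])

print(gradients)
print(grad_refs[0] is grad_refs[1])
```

Key concept: gradient accumulation aliasing.
Step by step:
`gradients = [0.0] * 7` → gradients = [0.0, 0.0, 0.0, 0.0, 0.0, 0.0, 0.0]
`grad_refs = [gradients] * 6` → grad_refs = [[0.0, 0.0, 0.0, 0.0, 0.0, 0.0, 0.0], [0.0, 0.0, 0.0, 0.0, 0.0, 0.0, 0.0], [0.0, 0.0, 0.0, 0.0, 0.0, 0.0, 0.0], [0.0, 0.0, 0.0, 0.0, 0.0, 0.0, 0.0], [0.0, 0.0, 0.0, 0.0, 0.0, 0.0, 0.0], [0.0, 0.0, 0.0, 0.0, 0.0, 0.0, 0.0]]
`accumulate(grad_refs[0], [5.5, 5.5, 5.5])` → gradients = [5.5, 5.5, 5.5, 0.0, 0.0, 0.0, 0.0]; grad_refs = [[5.5, 5.5, 5.5, 0.0, 0.0, 0.0, 0.0], [5.5, 5.5, 5.5, 0.0, 0.0, 0.0, 0.0], [5.5, 5.5, 5.5, 0.0, 0.0, 0.0, 0.0], [5.5, 5.5, 5.5, 0.0, 0.0, 0.0, 0.0], [5.5, 5.5, 5.5, 0.0, 0.0, 0.0, 0.0], [5.5, 5.5, 5.5, 0.0, 0.0, 0.0, 0.0]]
`accumulate(grad_refs[1], [2.5, 2.5, 0.5])` → gradients = [8.0, 8.0, 6.0, 0.0, 0.0, 0.0, 0.0]; grad_refs = [[8.0, 8.0, 6.0, 0.0, 0.0, 0.0, 0.0], [8.0, 8.0, 6.0, 0.0, 0.0, 0.0, 0.0], [8.0, 8.0, 6.0, 0.0, 0.0, 0.0, 0.0], [8.0, 8.0, 6.0, 0.0, 0.0, 0.0, 0.0], [8.0, 8.0, 6.0, 0.0, 0.0, 0.0, 0.0], [8.0, 8.0, 6.0, 0.0, 0.0, 0.0, 0.0]]
`print(gradients)` → prints [8.0, 8.0, 6.0, 0.0, 0.0, 0.0, 0.0]
`print(grad_refs[0] is grad_refs[1])` → prints True

Answer:
[8.0, 8.0, 6.0, 0.0, 0.0, 0.0, 0.0]
True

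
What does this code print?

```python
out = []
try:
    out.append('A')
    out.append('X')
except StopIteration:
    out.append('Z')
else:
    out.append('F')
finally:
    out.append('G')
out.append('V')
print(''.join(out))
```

Execution trace: 'A' (try body) → 'X' (try body, no exception) → 'F' (else) → 'G' (finally) → 'V' (after the try/except). Output: AXFGV

Answer: AXFGV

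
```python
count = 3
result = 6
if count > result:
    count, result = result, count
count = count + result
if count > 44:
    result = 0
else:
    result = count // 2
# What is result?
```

Trace:
`count = 3` → count = 3
`result = 6` → result = 6
`if count > result: ...` → count > result is False → no variable changes
`count = count + result` → count = 9
`if count > 44: ...` → count > 44 is False, take else branch → result = 4
So result = 4

Answer: 4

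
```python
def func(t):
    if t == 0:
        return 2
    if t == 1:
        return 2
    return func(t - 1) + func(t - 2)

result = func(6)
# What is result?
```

Build up from base cases: func(0)=2, func(1)=2, func(2)=4, func(3)=6, func(4)=10, func(5)=16, func(6)=26

Answer: 26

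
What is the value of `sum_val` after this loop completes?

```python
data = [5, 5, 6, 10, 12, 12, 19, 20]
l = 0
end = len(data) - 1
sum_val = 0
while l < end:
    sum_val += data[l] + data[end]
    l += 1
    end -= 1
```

Sum of pairs from ends
`sum_val` takes the values: 0 → 25 → 49 → 67 → 89

Answer: 89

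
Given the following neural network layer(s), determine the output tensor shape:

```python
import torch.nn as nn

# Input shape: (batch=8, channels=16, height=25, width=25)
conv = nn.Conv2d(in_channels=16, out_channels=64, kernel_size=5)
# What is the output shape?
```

Input: (8, 16, 25, 25) -> Output: (8, 64, 21, 21)

Answer: (8, 64, 21, 21)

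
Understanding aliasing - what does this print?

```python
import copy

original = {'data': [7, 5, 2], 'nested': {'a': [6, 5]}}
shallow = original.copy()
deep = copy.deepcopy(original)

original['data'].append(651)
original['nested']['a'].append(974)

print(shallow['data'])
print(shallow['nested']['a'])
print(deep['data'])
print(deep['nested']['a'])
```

Key concept: comparing shallow vs deep copy.
Step by step:
`original = {'data': [7, 5, 2], 'nested': {'a': [6, 5]}}` → original = {'data': [7, 5, 2], 'nested': {'a': [6, 5]}}
`shallow = original.copy()` → shallow = {'data': [7, 5, 2], 'nested': {'a': [6, 5]}}
`deep = copy.deepcopy(original)` → deep = {'data': [7, 5, 2], 'nested': {'a': [6, 5]}}
`original['data'].append(651)` → original = {'data': [7, 5, 2, 651], 'nested': {'a': [6, 5]}}; shallow = {'data': [7, 5, 2, 651], 'nested': {'a': [6, 5]}}
`original['nested']['a'].append(974)` → original = {'data': [7, 5, 2, 651], 'nested': {'a': [6, 5, 974]}}; shallow = {'data': [7, 5, 2, 651], 'nested': {'a': [6, 5, 974]}}
`print(shallow['data'])` → prints [7, 5, 2, 651]
`print(shallow['nested']['a'])` → prints [6, 5, 974]
`print(deep['data'])` → prints [7, 5, 2]
`print(deep['nested']['a'])` → prints [6, 5]

Answer:
[7, 5, 2, 651]
[6, 5, 974]
[7, 5, 2]
[6, 5]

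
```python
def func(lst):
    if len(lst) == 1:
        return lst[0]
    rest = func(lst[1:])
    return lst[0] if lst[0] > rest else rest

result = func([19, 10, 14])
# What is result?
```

Recursive max over [19, 10, 14] = 19

Answer: 19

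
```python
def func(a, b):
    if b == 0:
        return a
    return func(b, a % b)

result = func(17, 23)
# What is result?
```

func(17, 23) -> func(23, 17) -> func(17, 6) -> func(6, 5) -> func(5, 1) -> func(1, 0) -> 1

Answer: 1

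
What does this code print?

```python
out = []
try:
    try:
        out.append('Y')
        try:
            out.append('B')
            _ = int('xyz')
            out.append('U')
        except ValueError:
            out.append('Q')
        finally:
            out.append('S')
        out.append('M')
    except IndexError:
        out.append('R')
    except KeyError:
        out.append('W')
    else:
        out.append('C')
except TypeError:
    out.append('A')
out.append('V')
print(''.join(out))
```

Execution trace: 'Y' (try body) → 'B' (inner try body) → 'Q' (inner except ValueError) → 'S' (inner finally) → 'M' (try body, no exception) → 'C' (else) → 'V' (after the try/except). Output: YBQSMCV

Answer: YBQSMCV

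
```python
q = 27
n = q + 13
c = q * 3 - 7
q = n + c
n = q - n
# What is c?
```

Trace:
`q = 27` → q = 27
`n = q + 13` → n = 40
`c = q * 3 - 7` → c = 74
`q = n + c` → q = 114
`n = q - n` → n = 74
So c = 74

Answer: 74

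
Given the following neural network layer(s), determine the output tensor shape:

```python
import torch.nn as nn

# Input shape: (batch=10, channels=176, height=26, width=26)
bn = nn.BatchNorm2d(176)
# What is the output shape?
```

Input: (10, 176, 26, 26) -> Output: (10, 176, 26, 26)

Answer: (10, 176, 26, 26)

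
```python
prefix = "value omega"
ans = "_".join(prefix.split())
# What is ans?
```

Trace:
`prefix = "value omega"` → prefix = 'value omega'
`ans = "_".join(prefix.split())` → ans = 'value_omega'
So ans = 'value_omega'

Answer: 'value_omega'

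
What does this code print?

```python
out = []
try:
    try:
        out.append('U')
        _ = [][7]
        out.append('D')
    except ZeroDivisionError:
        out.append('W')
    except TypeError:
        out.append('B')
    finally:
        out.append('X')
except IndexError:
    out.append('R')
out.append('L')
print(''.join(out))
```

Execution trace: 'U' (try body) → 'X' (finally) → 'R' (outer except IndexError) → 'L' (after the try/except). Output: UXRL

Answer: UXRL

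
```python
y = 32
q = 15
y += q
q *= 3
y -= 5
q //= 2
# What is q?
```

Trace:
`y = 32` → y = 32
`q = 15` → q = 15
`y += q` → y = 47
`q *= 3` → q = 45
`y -= 5` → y = 42
`q //= 2` → q = 22
So q = 22

Answer: 22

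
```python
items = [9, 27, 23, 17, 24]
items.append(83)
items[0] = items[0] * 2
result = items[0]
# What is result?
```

Trace:
`items = [9, 27, 23, 17, 24]` → items = [9, 27, 23, 17, 24]
`items.append(83)` → items = [9, 27, 23, 17, 24, 83]
`items[0] = items[0] * 2` → items = [18, 27, 23, 17, 24, 83]
`result = items[0]` → result = 18
So result = 18

Answer: 18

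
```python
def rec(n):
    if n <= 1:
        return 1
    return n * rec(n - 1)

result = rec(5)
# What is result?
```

rec(5) = 5 * 4 * 3 * 2 * 1 = 120

Answer: 120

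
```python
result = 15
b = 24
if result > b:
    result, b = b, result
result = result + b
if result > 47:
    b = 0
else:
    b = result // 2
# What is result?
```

Trace:
`result = 15` → result = 15
`b = 24` → b = 24
`if result > b: ...` → result > b is False → no variable changes
`result = result + b` → result = 39
`if result > 47: ...` → result > 47 is False, take else branch → b = 19
So result = 39

Answer: 39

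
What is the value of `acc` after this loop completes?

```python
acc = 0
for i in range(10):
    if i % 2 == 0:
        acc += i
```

Sum of even numbers 0 to 9
`acc` takes the values: 0 → 2 → 6 → 12 → 20

Answer: 20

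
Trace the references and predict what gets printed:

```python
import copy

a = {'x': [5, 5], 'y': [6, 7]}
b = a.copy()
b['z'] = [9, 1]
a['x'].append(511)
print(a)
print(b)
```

Key concept: shallow copy of dict with mutable values.
Step by step:
`a = {'x': [5, 5], 'y': [6, 7]}` → a = {'x': [5, 5], 'y': [6, 7]}
`b = a.copy()` → b = {'x': [5, 5], 'y': [6, 7]}
`b['z'] = [9, 1]` → b = {'x': [5, 5], 'y': [6, 7], 'z': [9, 1]}
`a['x'].append(511)` → a = {'x': [5, 5, 511], 'y': [6, 7]}; b = {'x': [5, 5, 511], 'y': [6, 7], 'z': [9, 1]}
`print(a)` → prints {'x': [5, 5, 511], 'y': [6, 7]}
`print(b)` → prints {'x': [5, 5, 511], 'y': [6, 7], 'z': [9, 1]}

Answer:
{'x': [5, 5, 511], 'y': [6, 7]}
{'x': [5, 5, 511], 'y': [6, 7], 'z': [9, 1]}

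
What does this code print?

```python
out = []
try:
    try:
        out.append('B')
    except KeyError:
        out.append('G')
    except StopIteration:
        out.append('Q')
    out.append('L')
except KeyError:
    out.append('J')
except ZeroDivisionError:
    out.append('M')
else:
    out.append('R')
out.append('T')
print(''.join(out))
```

Execution trace: 'B' (inner try body, no exception) → 'L' (try body, no exception) → 'R' (else) → 'T' (after the try/except). Output: BLRT

Answer: BLRT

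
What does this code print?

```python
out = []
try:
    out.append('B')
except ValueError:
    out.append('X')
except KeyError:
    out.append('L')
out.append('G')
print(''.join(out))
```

Execution trace: 'B' (try body, no exception) → 'G' (after the try/except). Output: BG

Answer: BG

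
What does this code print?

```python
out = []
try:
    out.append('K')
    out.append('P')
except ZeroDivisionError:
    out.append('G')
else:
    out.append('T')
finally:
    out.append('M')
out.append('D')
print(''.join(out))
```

Execution trace: 'K' (try body) → 'P' (try body, no exception) → 'T' (else) → 'M' (finally) → 'D' (after the try/except). Output: KPTMD

Answer: KPTMD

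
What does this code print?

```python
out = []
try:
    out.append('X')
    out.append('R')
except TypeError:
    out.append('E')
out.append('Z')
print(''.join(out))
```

Execution trace: 'X' (try body) → 'R' (try body, no exception) → 'Z' (after the try/except). Output: XRZ

Answer: XRZ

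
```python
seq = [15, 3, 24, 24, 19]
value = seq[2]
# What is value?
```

Trace:
`seq = [15, 3, 24, 24, 19]` → seq = [15, 3, 24, 24, 19]
`value = seq[2]` → value = 24
So value = 24

Answer: 24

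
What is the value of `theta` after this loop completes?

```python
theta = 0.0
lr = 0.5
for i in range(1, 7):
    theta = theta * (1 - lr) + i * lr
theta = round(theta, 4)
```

Moving average with lr=0.5
`theta` takes the values: 0.0 → 0.5 → 1.25 → 2.125 → 3.0625 → 4.03125 → 5.015625 → 5.0156

Answer: 5.0156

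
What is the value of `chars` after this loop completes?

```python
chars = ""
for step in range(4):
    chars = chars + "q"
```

Repeat 'q' 4 times
`chars` takes the values: "" → "q" → "qq" → "qqq" → "qqqq"

Answer: "qqqq"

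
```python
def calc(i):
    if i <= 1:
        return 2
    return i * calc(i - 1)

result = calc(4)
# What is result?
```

calc(4) = 4 * 3 * 2 * 2 = 48

Answer: 48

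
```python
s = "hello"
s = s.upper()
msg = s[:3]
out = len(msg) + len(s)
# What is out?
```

Trace:
`s = "hello"` → s = 'hello'
`s = s.upper()` → s = 'HELLO'
`msg = s[:3]` → msg = 'HEL'
`out = len(msg) + len(s)` → out = 8
So out = 8

Answer: 8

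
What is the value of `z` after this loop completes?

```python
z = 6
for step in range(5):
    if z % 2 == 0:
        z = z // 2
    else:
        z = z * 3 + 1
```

Collatz-style transformation from 6
`z` takes the values: 6 → 3 → 10 → 5 → 16 → 8

Answer: 8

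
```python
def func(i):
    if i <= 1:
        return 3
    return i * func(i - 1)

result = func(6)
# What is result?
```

func(6) = 6 * 5 * 4 * 3 * 2 * 3 = 2160

Answer: 2160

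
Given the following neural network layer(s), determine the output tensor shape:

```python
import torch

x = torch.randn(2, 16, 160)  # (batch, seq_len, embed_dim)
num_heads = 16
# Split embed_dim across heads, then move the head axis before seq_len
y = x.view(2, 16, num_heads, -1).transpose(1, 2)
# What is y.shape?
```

Input: (2, 16, 160) -> head_dim = 160 // 16 = 10; after view: (2, 16, 16, 10) -> after transpose(1, 2): (2, 16, 16, 10) -> Output: (2, 16, 16, 10)

Answer: (2, 16, 16, 10)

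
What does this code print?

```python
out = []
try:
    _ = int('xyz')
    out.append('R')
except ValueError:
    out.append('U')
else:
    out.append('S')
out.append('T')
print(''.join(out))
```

Execution trace: 'U' (except ValueError) → 'T' (after the try/except). Output: UT

Answer: UT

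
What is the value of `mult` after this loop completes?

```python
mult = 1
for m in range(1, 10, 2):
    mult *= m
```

Product of 1, 3, 5, ... up to 9
`mult` takes the values: 1 → 3 → 15 → 105 → 945

Answer: 945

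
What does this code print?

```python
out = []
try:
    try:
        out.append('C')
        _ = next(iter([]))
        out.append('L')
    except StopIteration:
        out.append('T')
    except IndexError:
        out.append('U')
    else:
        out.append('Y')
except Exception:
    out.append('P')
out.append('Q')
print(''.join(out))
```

Execution trace: 'C' (inner try body) → 'T' (inner except StopIteration) → 'Q' (after the try/except). Output: CTQ

Answer: CTQ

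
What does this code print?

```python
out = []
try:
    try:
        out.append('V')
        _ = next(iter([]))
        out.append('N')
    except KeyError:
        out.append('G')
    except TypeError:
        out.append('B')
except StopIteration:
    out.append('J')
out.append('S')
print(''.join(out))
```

Execution trace: 'V' (try body) → 'J' (outer except StopIteration) → 'S' (after the try/except). Output: VJS

Answer: VJS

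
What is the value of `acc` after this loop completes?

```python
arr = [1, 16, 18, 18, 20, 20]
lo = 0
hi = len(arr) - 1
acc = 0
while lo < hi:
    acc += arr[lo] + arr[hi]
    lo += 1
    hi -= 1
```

Sum of pairs from ends
`acc` takes the values: 0 → 21 → 57 → 93

Answer: 93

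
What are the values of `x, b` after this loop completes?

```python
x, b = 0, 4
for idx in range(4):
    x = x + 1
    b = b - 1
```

x goes 0→4, b goes 4→0
`x, b` takes the values: (0, 4) → (1, 4) → (1, 3) → (2, 3) → (2, 2) → (3, 2) → (3, 1) → (4, 1) → (4, 0)

Answer: 4, 0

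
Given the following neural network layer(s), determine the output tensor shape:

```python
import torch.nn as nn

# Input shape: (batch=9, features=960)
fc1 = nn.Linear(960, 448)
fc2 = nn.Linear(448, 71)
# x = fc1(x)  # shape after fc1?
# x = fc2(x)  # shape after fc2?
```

Input: (9, 960) -> after fc1: (9, 448) -> Output: (9, 71)

Answer: (9, 71)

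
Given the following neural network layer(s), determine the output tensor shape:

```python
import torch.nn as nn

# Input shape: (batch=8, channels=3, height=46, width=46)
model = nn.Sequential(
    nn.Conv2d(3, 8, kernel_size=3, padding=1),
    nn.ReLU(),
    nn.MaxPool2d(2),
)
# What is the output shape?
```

Input: (8, 3, 46, 46) -> after Conv2d: (8, 8, 46, 46) -> after ReLU: (8, 8, 46, 46) -> Output: (8, 8, 23, 23)

Answer: (8, 8, 23, 23)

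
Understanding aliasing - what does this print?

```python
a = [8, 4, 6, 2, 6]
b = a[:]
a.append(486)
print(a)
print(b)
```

Key concept: slice [:] creates copy.
Step by step:
`a = [8, 4, 6, 2, 6]` → a = [8, 4, 6, 2, 6]
`b = a[:]` → b = [8, 4, 6, 2, 6]
`a.append(486)` → a = [8, 4, 6, 2, 6, 486]
`print(a)` → prints [8, 4, 6, 2, 6, 486]
`print(b)` → prints [8, 4, 6, 2, 6]

Answer:
[8, 4, 6, 2, 6, 486]
[8, 4, 6, 2, 6]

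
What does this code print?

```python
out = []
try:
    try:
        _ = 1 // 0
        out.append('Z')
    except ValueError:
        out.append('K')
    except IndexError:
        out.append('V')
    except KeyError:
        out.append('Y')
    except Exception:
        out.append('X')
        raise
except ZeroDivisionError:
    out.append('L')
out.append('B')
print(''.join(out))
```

Execution trace: 'X' (except Exception) → 'L' (outer except ZeroDivisionError) → 'B' (after the try/except). Output: XLB

Answer: XLB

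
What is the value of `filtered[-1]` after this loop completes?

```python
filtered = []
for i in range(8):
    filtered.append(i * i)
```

Last element of squares 0 to 7
`filtered` takes the values: [] → [0] → [0, 1] → [0, 1, 4] → [0, 1, 4, 9] → [0, 1, 4, 9, 16] → [0, 1, 4, 9, 16, 25] → [0, 1, 4, 9, 16, 25, 36] → [0, 1, 4, 9, 16, 25, 36, 49]
So `filtered[-1]` = 49

Answer: 49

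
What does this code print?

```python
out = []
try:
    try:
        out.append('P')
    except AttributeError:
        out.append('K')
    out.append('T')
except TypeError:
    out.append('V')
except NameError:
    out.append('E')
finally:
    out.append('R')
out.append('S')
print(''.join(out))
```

Execution trace: 'P' (inner try body, no exception) → 'T' (try body, no exception) → 'R' (finally) → 'S' (after the try/except). Output: PTRS

Answer: PTRS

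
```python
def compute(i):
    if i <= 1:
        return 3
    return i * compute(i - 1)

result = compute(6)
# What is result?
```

compute(6) = 6 * 5 * 4 * 3 * 2 * 3 = 2160

Answer: 2160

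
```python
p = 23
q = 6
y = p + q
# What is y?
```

Trace:
`p = 23` → p = 23
`q = 6` → q = 6
`y = p + q` → y = 29
So y = 29

Answer: 29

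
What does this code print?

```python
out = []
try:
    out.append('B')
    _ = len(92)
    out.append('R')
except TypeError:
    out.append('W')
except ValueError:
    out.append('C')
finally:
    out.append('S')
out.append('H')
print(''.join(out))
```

Execution trace: 'B' (try body) → 'W' (except TypeError) → 'S' (finally) → 'H' (after the try/except). Output: BWSH

Answer: BWSH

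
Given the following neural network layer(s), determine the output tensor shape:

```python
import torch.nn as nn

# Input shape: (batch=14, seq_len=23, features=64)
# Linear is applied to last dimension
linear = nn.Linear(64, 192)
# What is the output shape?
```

Input: (14, 23, 64) -> Output: (14, 23, 192)

Answer: (14, 23, 192)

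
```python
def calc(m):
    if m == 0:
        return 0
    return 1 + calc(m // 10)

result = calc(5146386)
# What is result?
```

Count of digits of 5146386: 7

Answer: 7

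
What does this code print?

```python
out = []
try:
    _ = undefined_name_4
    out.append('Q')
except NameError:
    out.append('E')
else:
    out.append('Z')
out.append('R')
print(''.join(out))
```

Execution trace: 'E' (except NameError) → 'R' (after the try/except). Output: ER

Answer: ER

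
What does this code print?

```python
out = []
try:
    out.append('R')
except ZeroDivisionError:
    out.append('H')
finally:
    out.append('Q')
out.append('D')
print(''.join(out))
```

Execution trace: 'R' (try body, no exception) → 'Q' (finally) → 'D' (after the try/except). Output: RQD

Answer: RQD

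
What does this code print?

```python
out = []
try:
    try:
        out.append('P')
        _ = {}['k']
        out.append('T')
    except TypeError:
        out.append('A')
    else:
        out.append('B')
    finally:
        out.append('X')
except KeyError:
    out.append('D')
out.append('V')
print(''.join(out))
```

Execution trace: 'P' (try body) → 'X' (finally) → 'D' (outer except KeyError) → 'V' (after the try/except). Output: PXDV

Answer: PXDV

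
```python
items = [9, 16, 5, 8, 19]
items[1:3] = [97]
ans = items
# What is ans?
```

Trace:
`items = [9, 16, 5, 8, 19]` → items = [9, 16, 5, 8, 19]
`items[1:3] = [97]` → items = [9, 97, 8, 19]
`ans = items` → ans = [9, 97, 8, 19]
So ans = [9, 97, 8, 19]

Answer: [9, 97, 8, 19]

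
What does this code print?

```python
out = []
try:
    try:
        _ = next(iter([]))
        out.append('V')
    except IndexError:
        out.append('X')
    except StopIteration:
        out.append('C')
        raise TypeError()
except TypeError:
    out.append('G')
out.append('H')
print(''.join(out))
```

Execution trace: 'C' (inner except StopIteration) → 'G' (outer except TypeError) → 'H' (after the try/except). Output: CGH

Answer: CGH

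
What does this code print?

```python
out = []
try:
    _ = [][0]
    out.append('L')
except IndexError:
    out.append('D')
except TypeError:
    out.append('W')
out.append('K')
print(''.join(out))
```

Execution trace: 'D' (except IndexError) → 'K' (after the try/except). Output: DK

Answer: DK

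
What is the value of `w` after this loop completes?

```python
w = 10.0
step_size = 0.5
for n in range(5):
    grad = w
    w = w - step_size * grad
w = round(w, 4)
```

Gradient descent: w = 10.0 * (1 - 0.5)^5
`w` takes the values: 10.0 → 5.0 → 2.5 → 1.25 → 0.625 → 0.3125

Answer: 0.3125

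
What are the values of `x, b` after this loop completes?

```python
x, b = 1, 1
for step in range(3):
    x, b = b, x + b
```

Fibonacci: after 3 iterations
`x, b` takes the values: (1, 1) → (1, 2) → (2, 3) → (3, 5)

Answer: 3, 5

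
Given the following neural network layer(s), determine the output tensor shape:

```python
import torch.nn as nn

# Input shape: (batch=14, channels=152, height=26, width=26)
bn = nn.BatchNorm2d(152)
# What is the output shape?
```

Input: (14, 152, 26, 26) -> Output: (14, 152, 26, 26)

Answer: (14, 152, 26, 26)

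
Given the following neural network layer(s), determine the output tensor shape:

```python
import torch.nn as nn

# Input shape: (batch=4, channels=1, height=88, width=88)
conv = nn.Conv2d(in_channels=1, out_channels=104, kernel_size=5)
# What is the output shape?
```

Input: (4, 1, 88, 88) -> Output: (4, 104, 84, 84)

Answer: (4, 104, 84, 84)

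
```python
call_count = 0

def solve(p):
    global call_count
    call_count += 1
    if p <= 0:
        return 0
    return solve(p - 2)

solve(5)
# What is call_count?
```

Linear recursion stepping by 2: 4 calls from p=5 down to ≤0.

Answer: 4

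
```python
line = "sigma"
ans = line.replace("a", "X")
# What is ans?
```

Trace:
`line = "sigma"` → line = 'sigma'
`ans = line.replace("a", "X")` → ans = 'sigmX'
So ans = 'sigmX'

Answer: 'sigmX'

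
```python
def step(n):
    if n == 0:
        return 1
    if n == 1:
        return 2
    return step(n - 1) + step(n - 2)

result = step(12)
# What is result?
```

Build up from base cases: step(0)=1, step(1)=2, step(2)=3, step(3)=5, step(4)=8, step(5)=13, step(6)=21, ..., step(12)=377

Answer: 377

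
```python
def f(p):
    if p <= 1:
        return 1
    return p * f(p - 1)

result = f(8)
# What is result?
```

f(8) = 8 * 7 * 6 * 5 * 4 * 3 * 2 * 1 = 40320

Answer: 40320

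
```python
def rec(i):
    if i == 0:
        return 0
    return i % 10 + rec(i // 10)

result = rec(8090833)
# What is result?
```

Sum of digits of 8090833: 3 + 3 + 8 + 0 + 9 + 0 + 8 = 31

Answer: 31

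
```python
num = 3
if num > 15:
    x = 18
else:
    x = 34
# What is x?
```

Trace:
`num = 3` → num = 3
`if num > 15: ...` → num > 15 is False, take else branch → x = 34
So x = 34

Answer: 34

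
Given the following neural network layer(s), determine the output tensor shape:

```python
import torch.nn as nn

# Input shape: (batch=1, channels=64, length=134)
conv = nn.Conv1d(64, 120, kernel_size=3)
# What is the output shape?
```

Input: (1, 64, 134) -> Output: (1, 120, 132)

Answer: (1, 120, 132)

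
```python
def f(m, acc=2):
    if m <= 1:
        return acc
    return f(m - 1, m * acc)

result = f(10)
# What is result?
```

Accumulator trace (n, acc): (10, 2) -> (9, 20) -> (8, 180) -> (7, 1440) -> (6, 10080) -> (5, 60480) -> (4, 302400) -> (3, 1209600) -> (2, 3628800) -> (1, 7257600) -> return 7257600

Answer: 7257600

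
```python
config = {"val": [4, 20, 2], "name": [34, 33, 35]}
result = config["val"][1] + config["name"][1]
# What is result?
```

Trace:
`config = {"val": [4, 20, 2], "name": [34, 33, 35]}` → config = {'val': [4, 20, 2], 'name': [34, 33, 35]}
`result = config["val"][1] + config["name"][1]` → result = 53
So result = 53

Answer: 53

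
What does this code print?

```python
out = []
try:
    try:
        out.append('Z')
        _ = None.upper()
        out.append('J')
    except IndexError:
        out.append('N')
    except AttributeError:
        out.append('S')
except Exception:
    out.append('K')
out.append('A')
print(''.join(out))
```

Execution trace: 'Z' (inner try body) → 'S' (inner except AttributeError) → 'A' (after the try/except). Output: ZSA

Answer: ZSA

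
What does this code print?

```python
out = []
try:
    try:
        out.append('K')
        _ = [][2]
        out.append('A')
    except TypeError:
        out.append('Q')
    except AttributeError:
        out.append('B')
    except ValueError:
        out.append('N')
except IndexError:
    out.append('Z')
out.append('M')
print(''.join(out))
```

Execution trace: 'K' (try body) → 'Z' (outer except IndexError) → 'M' (after the try/except). Output: KZM

Answer: KZM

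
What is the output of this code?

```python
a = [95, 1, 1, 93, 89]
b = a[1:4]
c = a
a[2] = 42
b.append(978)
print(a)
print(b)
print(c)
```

Key concept: slice vs alias.
Step by step:
`a = [95, 1, 1, 93, 89]` → a = [95, 1, 1, 93, 89]
`b = a[1:4]` → b = [1, 1, 93]
`c = a` → c = [95, 1, 1, 93, 89] (same object as a)
`a[2] = 42` → a = [95, 1, 42, 93, 89] (same object as c); c = [95, 1, 42, 93, 89] (same object as a)
`b.append(978)` → b = [1, 1, 93, 978]
`print(a)` → prints [95, 1, 42, 93, 89]
`print(b)` → prints [1, 1, 93, 978]
`print(c)` → prints [95, 1, 42, 93, 89]

Answer:
[95, 1, 42, 93, 89]
[1, 1, 93, 978]
[95, 1, 42, 93, 89]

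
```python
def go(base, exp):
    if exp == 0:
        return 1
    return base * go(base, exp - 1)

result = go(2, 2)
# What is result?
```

go(2, 2) = 2 * 2 = 4

Answer: 4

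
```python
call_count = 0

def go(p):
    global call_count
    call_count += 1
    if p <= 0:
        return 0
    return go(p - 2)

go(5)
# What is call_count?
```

Linear recursion stepping by 2: 4 calls from p=5 down to ≤0.

Answer: 4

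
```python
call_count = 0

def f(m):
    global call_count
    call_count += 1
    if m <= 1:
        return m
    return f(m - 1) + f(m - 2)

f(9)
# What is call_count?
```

Calls(m) = 1 + Calls(m-1) + Calls(m-2); Calls(0)=Calls(1)=1. For m=9 this gives 109.

Answer: 109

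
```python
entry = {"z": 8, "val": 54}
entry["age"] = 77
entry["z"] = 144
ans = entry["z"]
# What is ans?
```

Trace:
`entry = {"z": 8, "val": 54}` → entry = {'z': 8, 'val': 54}
`entry["age"] = 77` → entry = {'z': 8, 'val': 54, 'age': 77}
`entry["z"] = 144` → entry = {'z': 144, 'val': 54, 'age': 77}
`ans = entry["z"]` → ans = 144
So ans = 144

Answer: 144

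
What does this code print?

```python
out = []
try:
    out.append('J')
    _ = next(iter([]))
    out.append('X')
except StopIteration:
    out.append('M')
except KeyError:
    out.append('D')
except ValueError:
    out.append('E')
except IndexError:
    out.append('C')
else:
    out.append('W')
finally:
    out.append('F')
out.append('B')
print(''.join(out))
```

Execution trace: 'J' (try body) → 'M' (except StopIteration) → 'F' (finally) → 'B' (after the try/except). Output: JMFB

Answer: JMFB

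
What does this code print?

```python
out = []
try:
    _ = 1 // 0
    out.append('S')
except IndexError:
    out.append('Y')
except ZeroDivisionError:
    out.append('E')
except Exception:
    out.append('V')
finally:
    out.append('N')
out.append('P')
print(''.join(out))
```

Execution trace: 'E' (except ZeroDivisionError) → 'N' (finally) → 'P' (after the try/except). Output: ENP

Answer: ENP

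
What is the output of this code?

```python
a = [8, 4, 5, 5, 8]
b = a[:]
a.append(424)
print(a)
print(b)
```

Key concept: slice [:] creates copy.
Step by step:
`a = [8, 4, 5, 5, 8]` → a = [8, 4, 5, 5, 8]
`b = a[:]` → b = [8, 4, 5, 5, 8]
`a.append(424)` → a = [8, 4, 5, 5, 8, 424]
`print(a)` → prints [8, 4, 5, 5, 8, 424]
`print(b)` → prints [8, 4, 5, 5, 8]

Answer:
[8, 4, 5, 5, 8, 424]
[8, 4, 5, 5, 8]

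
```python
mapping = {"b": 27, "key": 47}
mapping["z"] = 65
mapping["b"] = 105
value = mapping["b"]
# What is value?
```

Trace:
`mapping = {"b": 27, "key": 47}` → mapping = {'b': 27, 'key': 47}
`mapping["z"] = 65` → mapping = {'b': 27, 'key': 47, 'z': 65}
`mapping["b"] = 105` → mapping = {'b': 105, 'key': 47, 'z': 65}
`value = mapping["b"]` → value = 105
So value = 105

Answer: 105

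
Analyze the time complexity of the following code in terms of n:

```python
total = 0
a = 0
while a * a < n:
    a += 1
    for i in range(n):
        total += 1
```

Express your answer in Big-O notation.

Each loop level contributes: √n × n. Multiplying the contributions gives O(n√n).

Answer: O(n√n)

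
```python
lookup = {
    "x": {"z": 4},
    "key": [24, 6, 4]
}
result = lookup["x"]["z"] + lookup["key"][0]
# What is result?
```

Trace:
`lookup = { ...` → lookup = {'x': {'z': 4}, 'key': [24, 6, 4]}
`result = lookup["x"]["z"] + lookup["key"][0]` → result = 28
So result = 28

Answer: 28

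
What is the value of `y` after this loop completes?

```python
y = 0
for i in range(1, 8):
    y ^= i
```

XOR of 1 to 7
`y` takes the values: 0 → 1 → 3 → 0 → 4 → 1 → 7 → 0

Answer: 0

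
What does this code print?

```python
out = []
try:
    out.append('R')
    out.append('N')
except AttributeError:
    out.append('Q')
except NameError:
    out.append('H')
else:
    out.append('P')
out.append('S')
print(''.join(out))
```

Execution trace: 'R' (try body) → 'N' (try body, no exception) → 'P' (else) → 'S' (after the try/except). Output: RNPS

Answer: RNPS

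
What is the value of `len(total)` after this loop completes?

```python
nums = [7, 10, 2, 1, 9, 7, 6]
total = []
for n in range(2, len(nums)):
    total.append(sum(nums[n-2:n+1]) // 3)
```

Number of 3-element averages
`total` takes the values: [] → [6] → [6, 4] → [6, 4, 4] → [6, 4, 4, 5] → [6, 4, 4, 5, 7]
So `len(total)` = 5

Answer: 5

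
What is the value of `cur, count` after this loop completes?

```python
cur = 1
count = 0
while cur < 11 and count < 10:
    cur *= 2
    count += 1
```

Double until >= 11 or 10 iterations
`cur, count` takes the values: (1, 0) → (2, 0) → (2, 1) → (4, 1) → (4, 2) → (8, 2) → (8, 3) → (16, 3) → (16, 4)

Answer: 16, 4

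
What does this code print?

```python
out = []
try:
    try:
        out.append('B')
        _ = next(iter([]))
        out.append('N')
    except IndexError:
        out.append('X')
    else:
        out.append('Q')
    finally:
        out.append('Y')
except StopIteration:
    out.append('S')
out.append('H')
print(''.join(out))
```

Execution trace: 'B' (try body) → 'Y' (finally) → 'S' (outer except StopIteration) → 'H' (after the try/except). Output: BYSH

Answer: BYSH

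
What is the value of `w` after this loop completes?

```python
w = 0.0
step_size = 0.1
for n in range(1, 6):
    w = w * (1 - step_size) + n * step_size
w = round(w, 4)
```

Moving average with lr=0.1
`w` takes the values: 0.0 → 0.1 → 0.29 → 0.561 → 0.9049 → 1.31441 → 1.3144

Answer: 1.3144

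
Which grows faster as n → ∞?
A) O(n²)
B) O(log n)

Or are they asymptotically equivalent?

O(n²) vs O(log n): Higher order terms dominate.

Answer: A) O(n²) grows faster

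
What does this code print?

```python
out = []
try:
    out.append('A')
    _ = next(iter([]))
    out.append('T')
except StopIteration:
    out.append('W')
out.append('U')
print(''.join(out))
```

Execution trace: 'A' (try body) → 'W' (except StopIteration) → 'U' (after the try/except). Output: AWU

Answer: AWU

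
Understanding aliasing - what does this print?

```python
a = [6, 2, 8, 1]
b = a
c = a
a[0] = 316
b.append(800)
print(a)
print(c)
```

Key concept: multiple aliases.
Step by step:
`a = [6, 2, 8, 1]` → a = [6, 2, 8, 1]
`b = a` → b = [6, 2, 8, 1] (same object as a)
`c = a` → c = [6, 2, 8, 1] (same object as a, b)
`a[0] = 316` → a = [316, 2, 8, 1] (same object as b, c); b = [316, 2, 8, 1] (same object as a, c); c = [316, 2, 8, 1] (same object as a, b)
`b.append(800)` → a = [316, 2, 8, 1, 800] (same object as b, c); b = [316, 2, 8, 1, 800] (same object as a, c); c = [316, 2, 8, 1, 800] (same object as a, b)
`print(a)` → prints [316, 2, 8, 1, 800]
`print(c)` → prints [316, 2, 8, 1, 800]

Answer:
[316, 2, 8, 1, 800]
[316, 2, 8, 1, 800]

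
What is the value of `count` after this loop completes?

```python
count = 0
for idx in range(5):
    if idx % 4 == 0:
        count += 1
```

Count numbers divisible by 4 in range(5)
`count` takes the values: 0 → 1 → 2

Answer: 2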